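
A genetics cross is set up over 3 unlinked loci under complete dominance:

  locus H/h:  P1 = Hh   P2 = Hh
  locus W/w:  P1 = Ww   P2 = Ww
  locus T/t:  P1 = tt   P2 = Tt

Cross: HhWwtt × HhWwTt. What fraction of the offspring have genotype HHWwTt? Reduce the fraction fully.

HhWwtt gametes: HWt×2, Hwt×2, hWt×2, hwt×2
HhWwTt gametes: HWT×1, HWt×1, HwT×1, Hwt×1, hWT×1, hWt×1, hwT×1, hwt×1
HhWwtt×HhWwTt grid (8·8=64): HHWWTt=2 HHWWtt=2 HHWwTt=4 HHWwtt=4 HHwwTt=2 HHwwtt=2 HhWWTt=4 HhWWtt=4 HhWwTt=8 HhWwtt=8 HhwwTt=4 Hhwwtt=4 hhWWTt=2 hhWWtt=2 hhWwTt=4 hhWwtt=4 hhwwTt=2 hhwwtt=2
HHWwTt hits 4/64; gcd=4; 4÷4/64÷4 = 1/16

P(HHWwTt) = 1/16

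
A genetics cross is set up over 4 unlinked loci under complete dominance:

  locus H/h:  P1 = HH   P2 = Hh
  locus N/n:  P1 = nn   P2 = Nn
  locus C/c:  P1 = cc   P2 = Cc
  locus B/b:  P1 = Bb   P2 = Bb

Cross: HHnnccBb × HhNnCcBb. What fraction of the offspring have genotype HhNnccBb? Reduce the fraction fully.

HHnnccBb gametes: HncB×8, Hncb×8
HhNnCcBb gametes: HNCB×1, HNCb×1, HNcB×1, HNcb×1, HnCB×1, HnCb×1, HncB×1, Hncb×1, hNCB×1, hNCb×1, hNcB×1, hNcb×1, hnCB×1, hnCb×1, hncB×1, hncb×1
HHnnccBb×HhNnCcBb grid (16·16=256): HHNnCcBB=8 HHNnCcBb=16 HHNnCcbb=8 HHNnccBB=8 HHNnccBb=16 HHNnccbb=8 HHnnCcBB=8 HHnnCcBb=16 HHnnCcbb=8 HHnnccBB=8 HHnnccBb=16 HHnnccbb=8 HhNnCcBB=8 HhNnCcBb=16 HhNnCcbb=8 HhNnccBB=8 HhNnccBb=16 HhNnccbb=8 HhnnCcBB=8 HhnnCcBb=16 HhnnCcbb=8 HhnnccBB=8 HhnnccBb=16 Hhnnccbb=8
HhNnccBb hits 16/256; gcd=16; 16÷16/256÷16 = 1/16

P(HhNnccBb) = 1/16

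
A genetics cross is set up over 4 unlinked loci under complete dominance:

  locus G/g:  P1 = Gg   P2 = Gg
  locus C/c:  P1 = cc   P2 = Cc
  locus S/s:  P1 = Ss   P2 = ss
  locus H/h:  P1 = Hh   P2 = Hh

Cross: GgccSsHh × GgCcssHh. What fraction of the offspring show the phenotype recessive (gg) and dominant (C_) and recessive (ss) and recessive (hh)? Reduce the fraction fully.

P(gg C_ ss hh) = 1/64

GgccSsHh gametes: GcSH×2, GcSh×2, GcsH×2, Gcsh×2, gcSH×2, gcSh×2, gcsH×2, gcsh×2
GgCcssHh gametes: GCsH×2, GCsh×2, GcsH×2, Gcsh×2, gCsH×2, gCsh×2, gcsH×2, gcsh×2
GgccSsHh×GgCcssHh grid (16·16=256): GGCcSsHH=4 GGCcSsHh=8 GGCcSshh=4 GGCcssHH=4 GGCcssHh=8 GGCcsshh=4 GGccSsHH=4 GGccSsHh=8 GGccSshh=4 GGccssHH=4 GGccssHh=8 GGccsshh=4 GgCcSsHH=8 GgCcSsHh=16 GgCcSshh=8 GgCcssHH=8 GgCcssHh=16 GgCcsshh=8 GgccSsHH=8 GgccSsHh=16 GgccSshh=8 GgccssHH=8 GgccssHh=16 Ggccsshh=8 ggCcSsHH=4 ggCcSsHh=8 ggCcSshh=4 ggCcssHH=4 ggCcssHh=8 ggCcsshh=4 ggccSsHH=4 ggccSsHh=8 ggccSshh=4 ggccssHH=4 ggccssHh=8 ggccsshh=4
gg C_ ss hh hits 4/256; gcd=4; 4÷4/256÷4 = 1/64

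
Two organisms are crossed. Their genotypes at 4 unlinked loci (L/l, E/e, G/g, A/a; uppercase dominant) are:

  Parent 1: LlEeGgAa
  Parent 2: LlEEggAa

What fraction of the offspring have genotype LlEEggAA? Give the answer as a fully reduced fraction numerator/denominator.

P(LlEEggAA) = 1/32

LlEeGgAa gametes: LEGA×1, LEGa×1, LEgA×1, LEga×1, LeGA×1, LeGa×1, LegA×1, Lega×1, lEGA×1, lEGa×1, lEgA×1, lEga×1, leGA×1, leGa×1, legA×1, lega×1
LlEEggAa gametes: LEgA×4, LEga×4, lEgA×4, lEga×4
LlEeGgAa×LlEEggAa grid (16·16=256): LLEEGgAA=4 LLEEGgAa=8 LLEEGgaa=4 LLEEggAA=4 LLEEggAa=8 LLEEggaa=4 LLEeGgAA=4 LLEeGgAa=8 LLEeGgaa=4 LLEeggAA=4 LLEeggAa=8 LLEeggaa=4 LlEEGgAA=8 LlEEGgAa=16 LlEEGgaa=8 LlEEggAA=8 LlEEggAa=16 LlEEggaa=8 LlEeGgAA=8 LlEeGgAa=16 LlEeGgaa=8 LlEeggAA=8 LlEeggAa=16 LlEeggaa=8 llEEGgAA=4 llEEGgAa=8 llEEGgaa=4 llEEggAA=4 llEEggAa=8 llEEggaa=4 llEeGgAA=4 llEeGgAa=8 llEeGgaa=4 llEeggAA=4 llEeggAa=8 llEeggaa=4
LlEEggAA hits 8/256; gcd=8; 8÷8/256÷8 = 1/32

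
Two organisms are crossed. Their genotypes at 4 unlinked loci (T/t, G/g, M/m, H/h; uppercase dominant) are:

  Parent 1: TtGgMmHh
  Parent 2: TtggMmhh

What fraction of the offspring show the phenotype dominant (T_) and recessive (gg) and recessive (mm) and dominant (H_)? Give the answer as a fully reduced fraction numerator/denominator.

P(T_ gg mm H_) = 3/64

TtGgMmHh gametes: TGMH×1, TGMh×1, TGmH×1, TGmh×1, TgMH×1, TgMh×1, TgmH×1, Tgmh×1, tGMH×1, tGMh×1, tGmH×1, tGmh×1, tgMH×1, tgMh×1, tgmH×1, tgmh×1
TtggMmhh gametes: TgMh×4, Tgmh×4, tgMh×4, tgmh×4
TtGgMmHh×TtggMmhh grid (16·16=256): TTGgMMHh=4 TTGgMMhh=4 TTGgMmHh=8 TTGgMmhh=8 TTGgmmHh=4 TTGgmmhh=4 TTggMMHh=4 TTggMMhh=4 TTggMmHh=8 TTggMmhh=8 TTggmmHh=4 TTggmmhh=4 TtGgMMHh=8 TtGgMMhh=8 TtGgMmHh=16 TtGgMmhh=16 TtGgmmHh=8 TtGgmmhh=8 TtggMMHh=8 TtggMMhh=8 TtggMmHh=16 TtggMmhh=16 TtggmmHh=8 Ttggmmhh=8 ttGgMMHh=4 ttGgMMhh=4 ttGgMmHh=8 ttGgMmhh=8 ttGgmmHh=4 ttGgmmhh=4 ttggMMHh=4 ttggMMhh=4 ttggMmHh=8 ttggMmhh=8 ttggmmHh=4 ttggmmhh=4
T_ gg mm H_ hits 12/256; gcd=4; 12÷4/256÷4 = 3/64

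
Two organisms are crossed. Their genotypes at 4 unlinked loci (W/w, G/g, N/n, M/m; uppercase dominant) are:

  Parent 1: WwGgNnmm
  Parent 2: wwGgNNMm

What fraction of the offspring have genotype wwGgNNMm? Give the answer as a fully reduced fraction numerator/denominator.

P(wwGgNNMm) = 1/16

WwGgNnmm gametes: WGNm×2, WGnm×2, WgNm×2, Wgnm×2, wGNm×2, wGnm×2, wgNm×2, wgnm×2
wwGgNNMm gametes: wGNM×4, wGNm×4, wgNM×4, wgNm×4
WwGgNnmm×wwGgNNMm grid (16·16=256): WwGGNNMm=8 WwGGNNmm=8 WwGGNnMm=8 WwGGNnmm=8 WwGgNNMm=16 WwGgNNmm=16 WwGgNnMm=16 WwGgNnmm=16 WwggNNMm=8 WwggNNmm=8 WwggNnMm=8 WwggNnmm=8 wwGGNNMm=8 wwGGNNmm=8 wwGGNnMm=8 wwGGNnmm=8 wwGgNNMm=16 wwGgNNmm=16 wwGgNnMm=16 wwGgNnmm=16 wwggNNMm=8 wwggNNmm=8 wwggNnMm=8 wwggNnmm=8
wwGgNNMm hits 16/256; gcd=16; 16÷16/256÷16 = 1/16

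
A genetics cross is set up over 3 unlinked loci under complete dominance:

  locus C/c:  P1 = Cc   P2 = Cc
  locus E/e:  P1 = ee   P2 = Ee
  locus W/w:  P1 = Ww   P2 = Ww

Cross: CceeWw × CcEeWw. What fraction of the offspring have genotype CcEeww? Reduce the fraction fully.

CceeWw gametes: CeW×2, Cew×2, ceW×2, cew×2
CcEeWw gametes: CEW×1, CEw×1, CeW×1, Cew×1, cEW×1, cEw×1, ceW×1, cew×1
CceeWw×CcEeWw grid (8·8=64): CCEeWW=2 CCEeWw=4 CCEeww=2 CCeeWW=2 CCeeWw=4 CCeeww=2 CcEeWW=4 CcEeWw=8 CcEeww=4 CceeWW=4 CceeWw=8 Cceeww=4 ccEeWW=2 ccEeWw=4 ccEeww=2 cceeWW=2 cceeWw=4 cceeww=2
CcEeww hits 4/64; gcd=4; 4÷4/64÷4 = 1/16

P(CcEeww) = 1/16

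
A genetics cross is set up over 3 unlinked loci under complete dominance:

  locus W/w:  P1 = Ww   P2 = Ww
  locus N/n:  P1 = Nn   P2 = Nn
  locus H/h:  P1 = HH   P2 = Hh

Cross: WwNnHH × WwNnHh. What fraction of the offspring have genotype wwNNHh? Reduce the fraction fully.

P(wwNNHh) = 1/32

WwNnHH gametes: WNH×2, WnH×2, wNH×2, wnH×2
WwNnHh gametes: WNH×1, WNh×1, WnH×1, Wnh×1, wNH×1, wNh×1, wnH×1, wnh×1
WwNnHH×WwNnHh grid (8·8=64): WWNNHH=2 WWNNHh=2 WWNnHH=4 WWNnHh=4 WWnnHH=2 WWnnHh=2 WwNNHH=4 WwNNHh=4 WwNnHH=8 WwNnHh=8 WwnnHH=4 WwnnHh=4 wwNNHH=2 wwNNHh=2 wwNnHH=4 wwNnHh=4 wwnnHH=2 wwnnHh=2
wwNNHh hits 2/64; gcd=2; 2÷2/64÷2 = 1/32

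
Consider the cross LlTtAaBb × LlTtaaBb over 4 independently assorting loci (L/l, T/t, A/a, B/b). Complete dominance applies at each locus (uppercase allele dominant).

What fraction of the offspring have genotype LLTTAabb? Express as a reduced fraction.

P(LLTTAabb) = 1/128

LlTtAaBb gametes: LTAB×1, LTAb×1, LTaB×1, LTab×1, LtAB×1, LtAb×1, LtaB×1, Ltab×1, lTAB×1, lTAb×1, lTaB×1, lTab×1, ltAB×1, ltAb×1, ltaB×1, ltab×1
LlTtaaBb gametes: LTaB×2, LTab×2, LtaB×2, Ltab×2, lTaB×2, lTab×2, ltaB×2, ltab×2
LlTtAaBb×LlTtaaBb grid (16·16=256): LLTTAaBB=2 LLTTAaBb=4 LLTTAabb=2 LLTTaaBB=2 LLTTaaBb=4 LLTTaabb=2 LLTtAaBB=4 LLTtAaBb=8 LLTtAabb=4 LLTtaaBB=4 LLTtaaBb=8 LLTtaabb=4 LLttAaBB=2 LLttAaBb=4 LLttAabb=2 LLttaaBB=2 LLttaaBb=4 LLttaabb=2 LlTTAaBB=4 LlTTAaBb=8 LlTTAabb=4 LlTTaaBB=4 LlTTaaBb=8 LlTTaabb=4 LlTtAaBB=8 LlTtAaBb=16 LlTtAabb=8 LlTtaaBB=8 LlTtaaBb=16 LlTtaabb=8 LlttAaBB=4 LlttAaBb=8 LlttAabb=4 LlttaaBB=4 LlttaaBb=8 Llttaabb=4 llTTAaBB=2 llTTAaBb=4 llTTAabb=2 llTTaaBB=2 llTTaaBb=4 llTTaabb=2 llTtAaBB=4 llTtAaBb=8 llTtAabb=4 llTtaaBB=4 llTtaaBb=8 llTtaabb=4 llttAaBB=2 llttAaBb=4 llttAabb=2 llttaaBB=2 llttaaBb=4 llttaabb=2
LLTTAabb hits 2/256; gcd=2; 2÷2/256÷2 = 1/128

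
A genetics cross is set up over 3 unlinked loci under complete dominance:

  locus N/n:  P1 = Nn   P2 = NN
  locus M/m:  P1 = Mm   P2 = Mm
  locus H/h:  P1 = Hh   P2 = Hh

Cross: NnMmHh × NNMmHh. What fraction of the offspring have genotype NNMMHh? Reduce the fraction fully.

P(NNMMHh) = 1/16

NnMmHh gametes: NMH×1, NMh×1, NmH×1, Nmh×1, nMH×1, nMh×1, nmH×1, nmh×1
NNMmHh gametes: NMH×2, NMh×2, NmH×2, Nmh×2
NnMmHh×NNMmHh grid (8·8=64): NNMMHH=2 NNMMHh=4 NNMMhh=2 NNMmHH=4 NNMmHh=8 NNMmhh=4 NNmmHH=2 NNmmHh=4 NNmmhh=2 NnMMHH=2 NnMMHh=4 NnMMhh=2 NnMmHH=4 NnMmHh=8 NnMmhh=4 NnmmHH=2 NnmmHh=4 Nnmmhh=2
NNMMHh hits 4/64; gcd=4; 4÷4/64÷4 = 1/16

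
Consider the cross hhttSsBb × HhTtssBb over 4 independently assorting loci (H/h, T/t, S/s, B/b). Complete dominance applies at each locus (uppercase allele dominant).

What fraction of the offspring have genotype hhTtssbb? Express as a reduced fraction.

P(hhTtssbb) = 1/32

hhttSsBb gametes: htSB×4, htSb×4, htsB×4, htsb×4
HhTtssBb gametes: HTsB×2, HTsb×2, HtsB×2, Htsb×2, hTsB×2, hTsb×2, htsB×2, htsb×2
hhttSsBb×HhTtssBb grid (16·16=256): HhTtSsBB=8 HhTtSsBb=16 HhTtSsbb=8 HhTtssBB=8 HhTtssBb=16 HhTtssbb=8 HhttSsBB=8 HhttSsBb=16 HhttSsbb=8 HhttssBB=8 HhttssBb=16 Hhttssbb=8 hhTtSsBB=8 hhTtSsBb=16 hhTtSsbb=8 hhTtssBB=8 hhTtssBb=16 hhTtssbb=8 hhttSsBB=8 hhttSsBb=16 hhttSsbb=8 hhttssBB=8 hhttssBb=16 hhttssbb=8
hhTtssbb hits 8/256; gcd=8; 8÷8/256÷8 = 1/32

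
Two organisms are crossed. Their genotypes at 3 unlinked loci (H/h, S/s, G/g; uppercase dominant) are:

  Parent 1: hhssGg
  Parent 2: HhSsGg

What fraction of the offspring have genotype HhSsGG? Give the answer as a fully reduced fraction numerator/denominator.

P(HhSsGG) = 1/16

hhssGg gametes: hsG×4, hsg×4
HhSsGg gametes: HSG×1, HSg×1, HsG×1, Hsg×1, hSG×1, hSg×1, hsG×1, hsg×1
hhssGg×HhSsGg grid (8·8=64): HhSsGG=4 HhSsGg=8 HhSsgg=4 HhssGG=4 HhssGg=8 Hhssgg=4 hhSsGG=4 hhSsGg=8 hhSsgg=4 hhssGG=4 hhssGg=8 hhssgg=4
HhSsGG hits 4/64; gcd=4; 4÷4/64÷4 = 1/16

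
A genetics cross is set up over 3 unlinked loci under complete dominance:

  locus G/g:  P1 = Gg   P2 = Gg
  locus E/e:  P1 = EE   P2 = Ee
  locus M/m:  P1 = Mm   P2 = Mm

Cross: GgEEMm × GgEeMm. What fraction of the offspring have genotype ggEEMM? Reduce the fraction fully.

GgEEMm gametes: GEM×2, GEm×2, gEM×2, gEm×2
GgEeMm gametes: GEM×1, GEm×1, GeM×1, Gem×1, gEM×1, gEm×1, geM×1, gem×1
GgEEMm×GgEeMm grid (8·8=64): GGEEMM=2 GGEEMm=4 GGEEmm=2 GGEeMM=2 GGEeMm=4 GGEemm=2 GgEEMM=4 GgEEMm=8 GgEEmm=4 GgEeMM=4 GgEeMm=8 GgEemm=4 ggEEMM=2 ggEEMm=4 ggEEmm=2 ggEeMM=2 ggEeMm=4 ggEemm=2
ggEEMM hits 2/64; gcd=2; 2÷2/64÷2 = 1/32

P(ggEEMM) = 1/32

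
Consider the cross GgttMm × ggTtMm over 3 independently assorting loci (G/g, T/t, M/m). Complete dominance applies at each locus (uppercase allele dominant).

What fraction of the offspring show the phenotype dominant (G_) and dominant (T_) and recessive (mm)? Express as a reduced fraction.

GgttMm gametes: GtM×2, Gtm×2, gtM×2, gtm×2
ggTtMm gametes: gTM×2, gTm×2, gtM×2, gtm×2
GgttMm×ggTtMm grid (8·8=64): GgTtMM=4 GgTtMm=8 GgTtmm=4 GgttMM=4 GgttMm=8 Ggttmm=4 ggTtMM=4 ggTtMm=8 ggTtmm=4 ggttMM=4 ggttMm=8 ggttmm=4
G_ T_ mm hits 4/64; gcd=4; 4÷4/64÷4 = 1/16

P(G_ T_ mm) = 1/16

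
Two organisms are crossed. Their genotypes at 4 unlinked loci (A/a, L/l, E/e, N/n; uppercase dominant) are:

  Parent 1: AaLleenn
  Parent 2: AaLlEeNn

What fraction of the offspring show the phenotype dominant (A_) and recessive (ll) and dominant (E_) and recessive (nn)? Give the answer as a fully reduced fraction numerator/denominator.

P(A_ ll E_ nn) = 3/64

AaLleenn gametes: ALen×4, Alen×4, aLen×4, alen×4
AaLlEeNn gametes: ALEN×1, ALEn×1, ALeN×1, ALen×1, AlEN×1, AlEn×1, AleN×1, Alen×1, aLEN×1, aLEn×1, aLeN×1, aLen×1, alEN×1, alEn×1, aleN×1, alen×1
AaLleenn×AaLlEeNn grid (16·16=256): AALLEeNn=4 AALLEenn=4 AALLeeNn=4 AALLeenn=4 AALlEeNn=8 AALlEenn=8 AALleeNn=8 AALleenn=8 AAllEeNn=4 AAllEenn=4 AAlleeNn=4 AAlleenn=4 AaLLEeNn=8 AaLLEenn=8 AaLLeeNn=8 AaLLeenn=8 AaLlEeNn=16 AaLlEenn=16 AaLleeNn=16 AaLleenn=16 AallEeNn=8 AallEenn=8 AalleeNn=8 Aalleenn=8 aaLLEeNn=4 aaLLEenn=4 aaLLeeNn=4 aaLLeenn=4 aaLlEeNn=8 aaLlEenn=8 aaLleeNn=8 aaLleenn=8 aallEeNn=4 aallEenn=4 aalleeNn=4 aalleenn=4
A_ ll E_ nn hits 12/256; gcd=4; 12÷4/256÷4 = 3/64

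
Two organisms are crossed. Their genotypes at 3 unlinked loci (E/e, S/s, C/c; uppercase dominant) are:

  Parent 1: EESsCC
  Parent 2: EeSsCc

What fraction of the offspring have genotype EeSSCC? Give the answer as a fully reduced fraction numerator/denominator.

P(EeSSCC) = 1/16

EESsCC gametes: ESC×4, EsC×4
EeSsCc gametes: ESC×1, ESc×1, EsC×1, Esc×1, eSC×1, eSc×1, esC×1, esc×1
EESsCC×EeSsCc grid (8·8=64): EESSCC=4 EESSCc=4 EESsCC=8 EESsCc=8 EEssCC=4 EEssCc=4 EeSSCC=4 EeSSCc=4 EeSsCC=8 EeSsCc=8 EessCC=4 EessCc=4
EeSSCC hits 4/64; gcd=4; 4÷4/64÷4 = 1/16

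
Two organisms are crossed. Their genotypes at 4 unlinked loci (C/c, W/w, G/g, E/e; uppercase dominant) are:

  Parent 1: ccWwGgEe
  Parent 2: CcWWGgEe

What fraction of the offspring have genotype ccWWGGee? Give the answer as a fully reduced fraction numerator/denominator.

P(ccWWGGee) = 1/64

ccWwGgEe gametes: cWGE×2, cWGe×2, cWgE×2, cWge×2, cwGE×2, cwGe×2, cwgE×2, cwge×2
CcWWGgEe gametes: CWGE×2, CWGe×2, CWgE×2, CWge×2, cWGE×2, cWGe×2, cWgE×2, cWge×2
ccWwGgEe×CcWWGgEe grid (16·16=256): CcWWGGEE=4 CcWWGGEe=8 CcWWGGee=4 CcWWGgEE=8 CcWWGgEe=16 CcWWGgee=8 CcWWggEE=4 CcWWggEe=8 CcWWggee=4 CcWwGGEE=4 CcWwGGEe=8 CcWwGGee=4 CcWwGgEE=8 CcWwGgEe=16 CcWwGgee=8 CcWwggEE=4 CcWwggEe=8 CcWwggee=4 ccWWGGEE=4 ccWWGGEe=8 ccWWGGee=4 ccWWGgEE=8 ccWWGgEe=16 ccWWGgee=8 ccWWggEE=4 ccWWggEe=8 ccWWggee=4 ccWwGGEE=4 ccWwGGEe=8 ccWwGGee=4 ccWwGgEE=8 ccWwGgEe=16 ccWwGgee=8 ccWwggEE=4 ccWwggEe=8 ccWwggee=4
ccWWGGee hits 4/256; gcd=4; 4÷4/256÷4 = 1/64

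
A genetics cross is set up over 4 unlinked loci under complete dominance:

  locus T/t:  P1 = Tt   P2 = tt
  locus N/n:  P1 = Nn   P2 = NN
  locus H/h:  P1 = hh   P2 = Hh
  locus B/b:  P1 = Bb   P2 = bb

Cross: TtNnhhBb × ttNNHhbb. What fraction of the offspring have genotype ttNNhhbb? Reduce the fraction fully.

P(ttNNhhbb) = 1/16

TtNnhhBb gametes: TNhB×2, TNhb×2, TnhB×2, Tnhb×2, tNhB×2, tNhb×2, tnhB×2, tnhb×2
ttNNHhbb gametes: tNHb×8, tNhb×8
TtNnhhBb×ttNNHhbb grid (16·16=256): TtNNHhBb=16 TtNNHhbb=16 TtNNhhBb=16 TtNNhhbb=16 TtNnHhBb=16 TtNnHhbb=16 TtNnhhBb=16 TtNnhhbb=16 ttNNHhBb=16 ttNNHhbb=16 ttNNhhBb=16 ttNNhhbb=16 ttNnHhBb=16 ttNnHhbb=16 ttNnhhBb=16 ttNnhhbb=16
ttNNhhbb hits 16/256; gcd=16; 16÷16/256÷16 = 1/16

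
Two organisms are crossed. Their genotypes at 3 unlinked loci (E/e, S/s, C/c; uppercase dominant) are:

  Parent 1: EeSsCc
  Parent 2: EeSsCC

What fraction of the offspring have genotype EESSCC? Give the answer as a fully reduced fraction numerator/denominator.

P(EESSCC) = 1/32

EeSsCc gametes: ESC×1, ESc×1, EsC×1, Esc×1, eSC×1, eSc×1, esC×1, esc×1
EeSsCC gametes: ESC×2, EsC×2, eSC×2, esC×2
EeSsCc×EeSsCC grid (8·8=64): EESSCC=2 EESSCc=2 EESsCC=4 EESsCc=4 EEssCC=2 EEssCc=2 EeSSCC=4 EeSSCc=4 EeSsCC=8 EeSsCc=8 EessCC=4 EessCc=4 eeSSCC=2 eeSSCc=2 eeSsCC=4 eeSsCc=4 eessCC=2 eessCc=2
EESSCC hits 2/64; gcd=2; 2÷2/64÷2 = 1/32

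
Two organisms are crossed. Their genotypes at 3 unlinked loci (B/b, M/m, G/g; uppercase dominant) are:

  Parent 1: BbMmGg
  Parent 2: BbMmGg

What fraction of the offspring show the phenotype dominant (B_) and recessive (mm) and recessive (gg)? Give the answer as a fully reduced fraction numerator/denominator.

BbMmGg gametes: BMG×1, BMg×1, BmG×1, Bmg×1, bMG×1, bMg×1, bmG×1, bmg×1
BbMmGg gametes: BMG×1, BMg×1, BmG×1, Bmg×1, bMG×1, bMg×1, bmG×1, bmg×1
BbMmGg×BbMmGg grid (8·8=64): BBMMGG=1 BBMMGg=2 BBMMgg=1 BBMmGG=2 BBMmGg=4 BBMmgg=2 BBmmGG=1 BBmmGg=2 BBmmgg=1 BbMMGG=2 BbMMGg=4 BbMMgg=2 BbMmGG=4 BbMmGg=8 BbMmgg=4 BbmmGG=2 BbmmGg=4 Bbmmgg=2 bbMMGG=1 bbMMGg=2 bbMMgg=1 bbMmGG=2 bbMmGg=4 bbMmgg=2 bbmmGG=1 bbmmGg=2 bbmmgg=1
B_ mm gg hits 3/64; gcd=1; 3÷1/64÷1 = 3/64

P(B_ mm gg) = 3/64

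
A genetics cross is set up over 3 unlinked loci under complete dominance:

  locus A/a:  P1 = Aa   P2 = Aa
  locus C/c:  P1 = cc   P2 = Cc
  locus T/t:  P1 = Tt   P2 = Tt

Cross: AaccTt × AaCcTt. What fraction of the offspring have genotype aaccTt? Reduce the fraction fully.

P(aaccTt) = 1/16

AaccTt gametes: AcT×2, Act×2, acT×2, act×2
AaCcTt gametes: ACT×1, ACt×1, AcT×1, Act×1, aCT×1, aCt×1, acT×1, act×1
AaccTt×AaCcTt grid (8·8=64): AACcTT=2 AACcTt=4 AACctt=2 AAccTT=2 AAccTt=4 AAcctt=2 AaCcTT=4 AaCcTt=8 AaCctt=4 AaccTT=4 AaccTt=8 Aacctt=4 aaCcTT=2 aaCcTt=4 aaCctt=2 aaccTT=2 aaccTt=4 aacctt=2
aaccTt hits 4/64; gcd=4; 4÷4/64÷4 = 1/16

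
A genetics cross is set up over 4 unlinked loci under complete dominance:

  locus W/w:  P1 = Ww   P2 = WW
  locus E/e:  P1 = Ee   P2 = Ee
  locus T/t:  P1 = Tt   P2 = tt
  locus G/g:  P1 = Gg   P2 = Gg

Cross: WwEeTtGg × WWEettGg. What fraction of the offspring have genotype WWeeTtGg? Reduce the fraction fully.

P(WWeeTtGg) = 1/32

WwEeTtGg gametes: WETG×1, WETg×1, WEtG×1, WEtg×1, WeTG×1, WeTg×1, WetG×1, Wetg×1, wETG×1, wETg×1, wEtG×1, wEtg×1, weTG×1, weTg×1, wetG×1, wetg×1
WWEettGg gametes: WEtG×4, WEtg×4, WetG×4, Wetg×4
WwEeTtGg×WWEettGg grid (16·16=256): WWEETtGG=4 WWEETtGg=8 WWEETtgg=4 WWEEttGG=4 WWEEttGg=8 WWEEttgg=4 WWEeTtGG=8 WWEeTtGg=16 WWEeTtgg=8 WWEettGG=8 WWEettGg=16 WWEettgg=8 WWeeTtGG=4 WWeeTtGg=8 WWeeTtgg=4 WWeettGG=4 WWeettGg=8 WWeettgg=4 WwEETtGG=4 WwEETtGg=8 WwEETtgg=4 WwEEttGG=4 WwEEttGg=8 WwEEttgg=4 WwEeTtGG=8 WwEeTtGg=16 WwEeTtgg=8 WwEettGG=8 WwEettGg=16 WwEettgg=8 WweeTtGG=4 WweeTtGg=8 WweeTtgg=4 WweettGG=4 WweettGg=8 Wweettgg=4
WWeeTtGg hits 8/256; gcd=8; 8÷8/256÷8 = 1/32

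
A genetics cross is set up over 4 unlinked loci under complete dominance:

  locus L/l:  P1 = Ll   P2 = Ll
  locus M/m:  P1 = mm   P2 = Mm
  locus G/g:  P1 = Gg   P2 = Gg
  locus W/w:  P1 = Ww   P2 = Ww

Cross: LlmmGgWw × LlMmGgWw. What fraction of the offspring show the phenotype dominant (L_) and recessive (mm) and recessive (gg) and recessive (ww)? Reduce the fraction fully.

P(L_ mm gg ww) = 3/128

LlmmGgWw gametes: LmGW×2, LmGw×2, LmgW×2, Lmgw×2, lmGW×2, lmGw×2, lmgW×2, lmgw×2
LlMmGgWw gametes: LMGW×1, LMGw×1, LMgW×1, LMgw×1, LmGW×1, LmGw×1, LmgW×1, Lmgw×1, lMGW×1, lMGw×1, lMgW×1, lMgw×1, lmGW×1, lmGw×1, lmgW×1, lmgw×1
LlmmGgWw×LlMmGgWw grid (16·16=256): LLMmGGWW=2 LLMmGGWw=4 LLMmGGww=2 LLMmGgWW=4 LLMmGgWw=8 LLMmGgww=4 LLMmggWW=2 LLMmggWw=4 LLMmggww=2 LLmmGGWW=2 LLmmGGWw=4 LLmmGGww=2 LLmmGgWW=4 LLmmGgWw=8 LLmmGgww=4 LLmmggWW=2 LLmmggWw=4 LLmmggww=2 LlMmGGWW=4 LlMmGGWw=8 LlMmGGww=4 LlMmGgWW=8 LlMmGgWw=16 LlMmGgww=8 LlMmggWW=4 LlMmggWw=8 LlMmggww=4 LlmmGGWW=4 LlmmGGWw=8 LlmmGGww=4 LlmmGgWW=8 LlmmGgWw=16 LlmmGgww=8 LlmmggWW=4 LlmmggWw=8 Llmmggww=4 llMmGGWW=2 llMmGGWw=4 llMmGGww=2 llMmGgWW=4 llMmGgWw=8 llMmGgww=4 llMmggWW=2 llMmggWw=4 llMmggww=2 llmmGGWW=2 llmmGGWw=4 llmmGGww=2 llmmGgWW=4 llmmGgWw=8 llmmGgww=4 llmmggWW=2 llmmggWw=4 llmmggww=2
L_ mm gg ww hits 6/256; gcd=2; 6÷2/256÷2 = 3/128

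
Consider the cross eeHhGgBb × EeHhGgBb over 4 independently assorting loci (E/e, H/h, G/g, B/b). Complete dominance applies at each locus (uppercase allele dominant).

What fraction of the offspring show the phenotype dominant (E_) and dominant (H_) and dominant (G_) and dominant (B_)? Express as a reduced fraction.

P(E_ H_ G_ B_) = 27/128

eeHhGgBb gametes: eHGB×2, eHGb×2, eHgB×2, eHgb×2, ehGB×2, ehGb×2, ehgB×2, ehgb×2
EeHhGgBb gametes: EHGB×1, EHGb×1, EHgB×1, EHgb×1, EhGB×1, EhGb×1, EhgB×1, Ehgb×1, eHGB×1, eHGb×1, eHgB×1, eHgb×1, ehGB×1, ehGb×1, ehgB×1, ehgb×1
eeHhGgBb×EeHhGgBb grid (16·16=256): EeHHGGBB=2 EeHHGGBb=4 EeHHGGbb=2 EeHHGgBB=4 EeHHGgBb=8 EeHHGgbb=4 EeHHggBB=2 EeHHggBb=4 EeHHggbb=2 EeHhGGBB=4 EeHhGGBb=8 EeHhGGbb=4 EeHhGgBB=8 EeHhGgBb=16 EeHhGgbb=8 EeHhggBB=4 EeHhggBb=8 EeHhggbb=4 EehhGGBB=2 EehhGGBb=4 EehhGGbb=2 EehhGgBB=4 EehhGgBb=8 EehhGgbb=4 EehhggBB=2 EehhggBb=4 Eehhggbb=2 eeHHGGBB=2 eeHHGGBb=4 eeHHGGbb=2 eeHHGgBB=4 eeHHGgBb=8 eeHHGgbb=4 eeHHggBB=2 eeHHggBb=4 eeHHggbb=2 eeHhGGBB=4 eeHhGGBb=8 eeHhGGbb=4 eeHhGgBB=8 eeHhGgBb=16 eeHhGgbb=8 eeHhggBB=4 eeHhggBb=8 eeHhggbb=4 eehhGGBB=2 eehhGGBb=4 eehhGGbb=2 eehhGgBB=4 eehhGgBb=8 eehhGgbb=4 eehhggBB=2 eehhggBb=4 eehhggbb=2
E_ H_ G_ B_ hits 54/256; gcd=2; 54÷2/256÷2 = 27/128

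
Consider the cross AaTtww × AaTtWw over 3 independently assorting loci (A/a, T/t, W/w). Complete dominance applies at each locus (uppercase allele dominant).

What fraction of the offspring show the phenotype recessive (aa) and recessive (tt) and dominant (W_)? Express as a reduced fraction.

AaTtww gametes: ATw×2, Atw×2, aTw×2, atw×2
AaTtWw gametes: ATW×1, ATw×1, AtW×1, Atw×1, aTW×1, aTw×1, atW×1, atw×1
AaTtww×AaTtWw grid (8·8=64): AATTWw=2 AATTww=2 AATtWw=4 AATtww=4 AAttWw=2 AAttww=2 AaTTWw=4 AaTTww=4 AaTtWw=8 AaTtww=8 AattWw=4 Aattww=4 aaTTWw=2 aaTTww=2 aaTtWw=4 aaTtww=4 aattWw=2 aattww=2
aa tt W_ hits 2/64; gcd=2; 2÷2/64÷2 = 1/32

P(aa tt W_) = 1/32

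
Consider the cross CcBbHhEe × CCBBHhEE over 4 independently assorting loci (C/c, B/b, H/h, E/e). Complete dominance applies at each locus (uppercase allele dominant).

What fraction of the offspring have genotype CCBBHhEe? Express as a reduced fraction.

CcBbHhEe gametes: CBHE×1, CBHe×1, CBhE×1, CBhe×1, CbHE×1, CbHe×1, CbhE×1, Cbhe×1, cBHE×1, cBHe×1, cBhE×1, cBhe×1, cbHE×1, cbHe×1, cbhE×1, cbhe×1
CCBBHhEE gametes: CBHE×8, CBhE×8
CcBbHhEe×CCBBHhEE grid (16·16=256): CCBBHHEE=8 CCBBHHEe=8 CCBBHhEE=16 CCBBHhEe=16 CCBBhhEE=8 CCBBhhEe=8 CCBbHHEE=8 CCBbHHEe=8 CCBbHhEE=16 CCBbHhEe=16 CCBbhhEE=8 CCBbhhEe=8 CcBBHHEE=8 CcBBHHEe=8 CcBBHhEE=16 CcBBHhEe=16 CcBBhhEE=8 CcBBhhEe=8 CcBbHHEE=8 CcBbHHEe=8 CcBbHhEE=16 CcBbHhEe=16 CcBbhhEE=8 CcBbhhEe=8
CCBBHhEe hits 16/256; gcd=16; 16÷16/256÷16 = 1/16

P(CCBBHhEe) = 1/16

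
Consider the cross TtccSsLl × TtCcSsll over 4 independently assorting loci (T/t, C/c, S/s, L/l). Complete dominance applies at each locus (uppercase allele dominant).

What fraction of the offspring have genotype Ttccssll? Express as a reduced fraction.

P(Ttccssll) = 1/32

TtccSsLl gametes: TcSL×2, TcSl×2, TcsL×2, Tcsl×2, tcSL×2, tcSl×2, tcsL×2, tcsl×2
TtCcSsll gametes: TCSl×2, TCsl×2, TcSl×2, Tcsl×2, tCSl×2, tCsl×2, tcSl×2, tcsl×2
TtccSsLl×TtCcSsll grid (16·16=256): TTCcSSLl=4 TTCcSSll=4 TTCcSsLl=8 TTCcSsll=8 TTCcssLl=4 TTCcssll=4 TTccSSLl=4 TTccSSll=4 TTccSsLl=8 TTccSsll=8 TTccssLl=4 TTccssll=4 TtCcSSLl=8 TtCcSSll=8 TtCcSsLl=16 TtCcSsll=16 TtCcssLl=8 TtCcssll=8 TtccSSLl=8 TtccSSll=8 TtccSsLl=16 TtccSsll=16 TtccssLl=8 Ttccssll=8 ttCcSSLl=4 ttCcSSll=4 ttCcSsLl=8 ttCcSsll=8 ttCcssLl=4 ttCcssll=4 ttccSSLl=4 ttccSSll=4 ttccSsLl=8 ttccSsll=8 ttccssLl=4 ttccssll=4
Ttccssll hits 8/256; gcd=8; 8÷8/256÷8 = 1/32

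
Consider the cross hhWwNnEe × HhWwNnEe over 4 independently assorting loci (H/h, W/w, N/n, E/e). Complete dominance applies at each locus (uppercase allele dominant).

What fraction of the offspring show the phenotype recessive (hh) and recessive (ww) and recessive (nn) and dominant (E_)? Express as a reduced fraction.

P(hh ww nn E_) = 3/128

hhWwNnEe gametes: hWNE×2, hWNe×2, hWnE×2, hWne×2, hwNE×2, hwNe×2, hwnE×2, hwne×2
HhWwNnEe gametes: HWNE×1, HWNe×1, HWnE×1, HWne×1, HwNE×1, HwNe×1, HwnE×1, Hwne×1, hWNE×1, hWNe×1, hWnE×1, hWne×1, hwNE×1, hwNe×1, hwnE×1, hwne×1
hhWwNnEe×HhWwNnEe grid (16·16=256): HhWWNNEE=2 HhWWNNEe=4 HhWWNNee=2 HhWWNnEE=4 HhWWNnEe=8 HhWWNnee=4 HhWWnnEE=2 HhWWnnEe=4 HhWWnnee=2 HhWwNNEE=4 HhWwNNEe=8 HhWwNNee=4 HhWwNnEE=8 HhWwNnEe=16 HhWwNnee=8 HhWwnnEE=4 HhWwnnEe=8 HhWwnnee=4 HhwwNNEE=2 HhwwNNEe=4 HhwwNNee=2 HhwwNnEE=4 HhwwNnEe=8 HhwwNnee=4 HhwwnnEE=2 HhwwnnEe=4 Hhwwnnee=2 hhWWNNEE=2 hhWWNNEe=4 hhWWNNee=2 hhWWNnEE=4 hhWWNnEe=8 hhWWNnee=4 hhWWnnEE=2 hhWWnnEe=4 hhWWnnee=2 hhWwNNEE=4 hhWwNNEe=8 hhWwNNee=4 hhWwNnEE=8 hhWwNnEe=16 hhWwNnee=8 hhWwnnEE=4 hhWwnnEe=8 hhWwnnee=4 hhwwNNEE=2 hhwwNNEe=4 hhwwNNee=2 hhwwNnEE=4 hhwwNnEe=8 hhwwNnee=4 hhwwnnEE=2 hhwwnnEe=4 hhwwnnee=2
hh ww nn E_ hits 6/256; gcd=2; 6÷2/256÷2 = 3/128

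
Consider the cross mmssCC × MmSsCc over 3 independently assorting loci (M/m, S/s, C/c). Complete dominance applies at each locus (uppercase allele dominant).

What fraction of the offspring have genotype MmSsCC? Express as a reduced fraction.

P(MmSsCC) = 1/8

mmssCC gametes: msC×8
MmSsCc gametes: MSC×1, MSc×1, MsC×1, Msc×1, mSC×1, mSc×1, msC×1, msc×1
mmssCC×MmSsCc grid (8·8=64): MmSsCC=8 MmSsCc=8 MmssCC=8 MmssCc=8 mmSsCC=8 mmSsCc=8 mmssCC=8 mmssCc=8
MmSsCC hits 8/64; gcd=8; 8÷8/64÷8 = 1/8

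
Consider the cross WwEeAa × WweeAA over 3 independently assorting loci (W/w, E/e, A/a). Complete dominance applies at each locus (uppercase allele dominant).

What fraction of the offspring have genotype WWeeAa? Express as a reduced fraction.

WwEeAa gametes: WEA×1, WEa×1, WeA×1, Wea×1, wEA×1, wEa×1, weA×1, wea×1
WweeAA gametes: WeA×4, weA×4
WwEeAa×WweeAA grid (8·8=64): WWEeAA=4 WWEeAa=4 WWeeAA=4 WWeeAa=4 WwEeAA=8 WwEeAa=8 WweeAA=8 WweeAa=8 wwEeAA=4 wwEeAa=4 wweeAA=4 wweeAa=4
WWeeAa hits 4/64; gcd=4; 4÷4/64÷4 = 1/16

P(WWeeAa) = 1/16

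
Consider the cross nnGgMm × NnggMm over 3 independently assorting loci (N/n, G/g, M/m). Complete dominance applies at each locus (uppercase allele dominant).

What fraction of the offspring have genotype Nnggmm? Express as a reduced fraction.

nnGgMm gametes: nGM×2, nGm×2, ngM×2, ngm×2
NnggMm gametes: NgM×2, Ngm×2, ngM×2, ngm×2
nnGgMm×NnggMm grid (8·8=64): NnGgMM=4 NnGgMm=8 NnGgmm=4 NnggMM=4 NnggMm=8 Nnggmm=4 nnGgMM=4 nnGgMm=8 nnGgmm=4 nnggMM=4 nnggMm=8 nnggmm=4
Nnggmm hits 4/64; gcd=4; 4÷4/64÷4 = 1/16

P(Nnggmm) = 1/16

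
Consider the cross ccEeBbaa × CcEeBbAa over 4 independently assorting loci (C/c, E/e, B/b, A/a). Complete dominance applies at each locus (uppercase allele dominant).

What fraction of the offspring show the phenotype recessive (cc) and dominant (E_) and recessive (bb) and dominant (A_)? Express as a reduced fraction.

P(cc E_ bb A_) = 3/64

ccEeBbaa gametes: cEBa×4, cEba×4, ceBa×4, ceba×4
CcEeBbAa gametes: CEBA×1, CEBa×1, CEbA×1, CEba×1, CeBA×1, CeBa×1, CebA×1, Ceba×1, cEBA×1, cEBa×1, cEbA×1, cEba×1, ceBA×1, ceBa×1, cebA×1, ceba×1
ccEeBbaa×CcEeBbAa grid (16·16=256): CcEEBBAa=4 CcEEBBaa=4 CcEEBbAa=8 CcEEBbaa=8 CcEEbbAa=4 CcEEbbaa=4 CcEeBBAa=8 CcEeBBaa=8 CcEeBbAa=16 CcEeBbaa=16 CcEebbAa=8 CcEebbaa=8 CceeBBAa=4 CceeBBaa=4 CceeBbAa=8 CceeBbaa=8 CceebbAa=4 Cceebbaa=4 ccEEBBAa=4 ccEEBBaa=4 ccEEBbAa=8 ccEEBbaa=8 ccEEbbAa=4 ccEEbbaa=4 ccEeBBAa=8 ccEeBBaa=8 ccEeBbAa=16 ccEeBbaa=16 ccEebbAa=8 ccEebbaa=8 cceeBBAa=4 cceeBBaa=4 cceeBbAa=8 cceeBbaa=8 cceebbAa=4 cceebbaa=4
cc E_ bb A_ hits 12/256; gcd=4; 12÷4/256÷4 = 3/64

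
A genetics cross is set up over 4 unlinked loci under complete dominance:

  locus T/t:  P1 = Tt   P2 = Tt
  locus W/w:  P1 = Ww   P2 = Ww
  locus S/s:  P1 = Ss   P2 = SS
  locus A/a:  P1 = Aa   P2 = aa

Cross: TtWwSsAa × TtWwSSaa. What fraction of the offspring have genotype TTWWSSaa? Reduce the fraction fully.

TtWwSsAa gametes: TWSA×1, TWSa×1, TWsA×1, TWsa×1, TwSA×1, TwSa×1, TwsA×1, Twsa×1, tWSA×1, tWSa×1, tWsA×1, tWsa×1, twSA×1, twSa×1, twsA×1, twsa×1
TtWwSSaa gametes: TWSa×4, TwSa×4, tWSa×4, twSa×4
TtWwSsAa×TtWwSSaa grid (16·16=256): TTWWSSAa=4 TTWWSSaa=4 TTWWSsAa=4 TTWWSsaa=4 TTWwSSAa=8 TTWwSSaa=8 TTWwSsAa=8 TTWwSsaa=8 TTwwSSAa=4 TTwwSSaa=4 TTwwSsAa=4 TTwwSsaa=4 TtWWSSAa=8 TtWWSSaa=8 TtWWSsAa=8 TtWWSsaa=8 TtWwSSAa=16 TtWwSSaa=16 TtWwSsAa=16 TtWwSsaa=16 TtwwSSAa=8 TtwwSSaa=8 TtwwSsAa=8 TtwwSsaa=8 ttWWSSAa=4 ttWWSSaa=4 ttWWSsAa=4 ttWWSsaa=4 ttWwSSAa=8 ttWwSSaa=8 ttWwSsAa=8 ttWwSsaa=8 ttwwSSAa=4 ttwwSSaa=4 ttwwSsAa=4 ttwwSsaa=4
TTWWSSaa hits 4/256; gcd=4; 4÷4/256÷4 = 1/64

P(TTWWSSaa) = 1/64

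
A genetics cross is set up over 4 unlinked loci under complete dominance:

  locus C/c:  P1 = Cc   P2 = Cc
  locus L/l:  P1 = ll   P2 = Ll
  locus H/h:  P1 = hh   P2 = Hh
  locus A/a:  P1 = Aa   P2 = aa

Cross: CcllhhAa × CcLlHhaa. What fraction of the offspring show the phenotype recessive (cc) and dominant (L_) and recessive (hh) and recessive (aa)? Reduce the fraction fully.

P(cc L_ hh aa) = 1/32

CcllhhAa gametes: ClhA×4, Clha×4, clhA×4, clha×4
CcLlHhaa gametes: CLHa×2, CLha×2, ClHa×2, Clha×2, cLHa×2, cLha×2, clHa×2, clha×2
CcllhhAa×CcLlHhaa grid (16·16=256): CCLlHhAa=8 CCLlHhaa=8 CCLlhhAa=8 CCLlhhaa=8 CCllHhAa=8 CCllHhaa=8 CCllhhAa=8 CCllhhaa=8 CcLlHhAa=16 CcLlHhaa=16 CcLlhhAa=16 CcLlhhaa=16 CcllHhAa=16 CcllHhaa=16 CcllhhAa=16 Ccllhhaa=16 ccLlHhAa=8 ccLlHhaa=8 ccLlhhAa=8 ccLlhhaa=8 ccllHhAa=8 ccllHhaa=8 ccllhhAa=8 ccllhhaa=8
cc L_ hh aa hits 8/256; gcd=8; 8÷8/256÷8 = 1/32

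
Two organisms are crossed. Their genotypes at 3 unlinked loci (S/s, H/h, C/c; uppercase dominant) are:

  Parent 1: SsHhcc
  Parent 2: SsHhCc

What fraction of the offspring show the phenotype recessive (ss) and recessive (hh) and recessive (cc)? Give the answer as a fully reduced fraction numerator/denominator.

SsHhcc gametes: SHc×2, Shc×2, sHc×2, shc×2
SsHhCc gametes: SHC×1, SHc×1, ShC×1, Shc×1, sHC×1, sHc×1, shC×1, shc×1
SsHhcc×SsHhCc grid (8·8=64): SSHHCc=2 SSHHcc=2 SSHhCc=4 SSHhcc=4 SShhCc=2 SShhcc=2 SsHHCc=4 SsHHcc=4 SsHhCc=8 SsHhcc=8 SshhCc=4 Sshhcc=4 ssHHCc=2 ssHHcc=2 ssHhCc=4 ssHhcc=4 sshhCc=2 sshhcc=2
ss hh cc hits 2/64; gcd=2; 2÷2/64÷2 = 1/32

P(ss hh cc) = 1/32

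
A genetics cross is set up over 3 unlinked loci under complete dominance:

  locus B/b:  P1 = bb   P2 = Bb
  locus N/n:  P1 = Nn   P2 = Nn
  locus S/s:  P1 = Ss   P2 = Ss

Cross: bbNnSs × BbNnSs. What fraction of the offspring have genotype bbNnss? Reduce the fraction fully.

bbNnSs gametes: bNS×2, bNs×2, bnS×2, bns×2
BbNnSs gametes: BNS×1, BNs×1, BnS×1, Bns×1, bNS×1, bNs×1, bnS×1, bns×1
bbNnSs×BbNnSs grid (8·8=64): BbNNSS=2 BbNNSs=4 BbNNss=2 BbNnSS=4 BbNnSs=8 BbNnss=4 BbnnSS=2 BbnnSs=4 Bbnnss=2 bbNNSS=2 bbNNSs=4 bbNNss=2 bbNnSS=4 bbNnSs=8 bbNnss=4 bbnnSS=2 bbnnSs=4 bbnnss=2
bbNnss hits 4/64; gcd=4; 4÷4/64÷4 = 1/16

P(bbNnss) = 1/16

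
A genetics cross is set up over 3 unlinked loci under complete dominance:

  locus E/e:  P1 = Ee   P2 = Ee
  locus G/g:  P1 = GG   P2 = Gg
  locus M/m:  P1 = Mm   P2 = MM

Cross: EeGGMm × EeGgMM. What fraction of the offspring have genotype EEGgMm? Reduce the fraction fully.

EeGGMm gametes: EGM×2, EGm×2, eGM×2, eGm×2
EeGgMM gametes: EGM×2, EgM×2, eGM×2, egM×2
EeGGMm×EeGgMM grid (8·8=64): EEGGMM=4 EEGGMm=4 EEGgMM=4 EEGgMm=4 EeGGMM=8 EeGGMm=8 EeGgMM=8 EeGgMm=8 eeGGMM=4 eeGGMm=4 eeGgMM=4 eeGgMm=4
EEGgMm hits 4/64; gcd=4; 4÷4/64÷4 = 1/16

P(EEGgMm) = 1/16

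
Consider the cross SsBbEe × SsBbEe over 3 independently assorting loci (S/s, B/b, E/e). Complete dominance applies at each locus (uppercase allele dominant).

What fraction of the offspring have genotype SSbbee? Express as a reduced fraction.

SsBbEe gametes: SBE×1, SBe×1, SbE×1, Sbe×1, sBE×1, sBe×1, sbE×1, sbe×1
SsBbEe gametes: SBE×1, SBe×1, SbE×1, Sbe×1, sBE×1, sBe×1, sbE×1, sbe×1
SsBbEe×SsBbEe grid (8·8=64): SSBBEE=1 SSBBEe=2 SSBBee=1 SSBbEE=2 SSBbEe=4 SSBbee=2 SSbbEE=1 SSbbEe=2 SSbbee=1 SsBBEE=2 SsBBEe=4 SsBBee=2 SsBbEE=4 SsBbEe=8 SsBbee=4 SsbbEE=2 SsbbEe=4 Ssbbee=2 ssBBEE=1 ssBBEe=2 ssBBee=1 ssBbEE=2 ssBbEe=4 ssBbee=2 ssbbEE=1 ssbbEe=2 ssbbee=1
SSbbee hits 1/64; gcd=1; 1÷1/64÷1 = 1/64

P(SSbbee) = 1/64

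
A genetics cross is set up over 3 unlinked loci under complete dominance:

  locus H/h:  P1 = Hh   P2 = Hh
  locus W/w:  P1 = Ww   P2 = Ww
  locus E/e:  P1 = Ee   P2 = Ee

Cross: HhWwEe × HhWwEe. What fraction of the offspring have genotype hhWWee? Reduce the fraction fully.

HhWwEe gametes: HWE×1, HWe×1, HwE×1, Hwe×1, hWE×1, hWe×1, hwE×1, hwe×1
HhWwEe gametes: HWE×1, HWe×1, HwE×1, Hwe×1, hWE×1, hWe×1, hwE×1, hwe×1
HhWwEe×HhWwEe grid (8·8=64): HHWWEE=1 HHWWEe=2 HHWWee=1 HHWwEE=2 HHWwEe=4 HHWwee=2 HHwwEE=1 HHwwEe=2 HHwwee=1 HhWWEE=2 HhWWEe=4 HhWWee=2 HhWwEE=4 HhWwEe=8 HhWwee=4 HhwwEE=2 HhwwEe=4 Hhwwee=2 hhWWEE=1 hhWWEe=2 hhWWee=1 hhWwEE=2 hhWwEe=4 hhWwee=2 hhwwEE=1 hhwwEe=2 hhwwee=1
hhWWee hits 1/64; gcd=1; 1÷1/64÷1 = 1/64

P(hhWWee) = 1/64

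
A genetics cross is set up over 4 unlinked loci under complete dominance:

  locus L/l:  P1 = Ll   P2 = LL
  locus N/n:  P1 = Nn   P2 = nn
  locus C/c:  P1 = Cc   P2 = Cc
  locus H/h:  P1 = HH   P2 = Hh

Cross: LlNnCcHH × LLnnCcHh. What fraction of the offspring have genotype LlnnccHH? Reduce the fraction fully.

LlNnCcHH gametes: LNCH×2, LNcH×2, LnCH×2, LncH×2, lNCH×2, lNcH×2, lnCH×2, lncH×2
LLnnCcHh gametes: LnCH×4, LnCh×4, LncH×4, Lnch×4
LlNnCcHH×LLnnCcHh grid (16·16=256): LLNnCCHH=8 LLNnCCHh=8 LLNnCcHH=16 LLNnCcHh=16 LLNnccHH=8 LLNnccHh=8 LLnnCCHH=8 LLnnCCHh=8 LLnnCcHH=16 LLnnCcHh=16 LLnnccHH=8 LLnnccHh=8 LlNnCCHH=8 LlNnCCHh=8 LlNnCcHH=16 LlNnCcHh=16 LlNnccHH=8 LlNnccHh=8 LlnnCCHH=8 LlnnCCHh=8 LlnnCcHH=16 LlnnCcHh=16 LlnnccHH=8 LlnnccHh=8
LlnnccHH hits 8/256; gcd=8; 8÷8/256÷8 = 1/32

P(LlnnccHH) = 1/32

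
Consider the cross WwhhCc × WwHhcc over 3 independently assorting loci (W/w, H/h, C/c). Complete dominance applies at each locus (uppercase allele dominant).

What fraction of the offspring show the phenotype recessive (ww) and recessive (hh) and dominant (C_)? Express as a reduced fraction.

P(ww hh C_) = 1/16

WwhhCc gametes: WhC×2, Whc×2, whC×2, whc×2
WwHhcc gametes: WHc×2, Whc×2, wHc×2, whc×2
WwhhCc×WwHhcc grid (8·8=64): WWHhCc=4 WWHhcc=4 WWhhCc=4 WWhhcc=4 WwHhCc=8 WwHhcc=8 WwhhCc=8 Wwhhcc=8 wwHhCc=4 wwHhcc=4 wwhhCc=4 wwhhcc=4
ww hh C_ hits 4/64; gcd=4; 4÷4/64÷4 = 1/16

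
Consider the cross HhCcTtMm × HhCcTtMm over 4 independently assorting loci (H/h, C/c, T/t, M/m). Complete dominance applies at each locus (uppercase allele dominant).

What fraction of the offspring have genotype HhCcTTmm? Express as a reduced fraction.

HhCcTtMm gametes: HCTM×1, HCTm×1, HCtM×1, HCtm×1, HcTM×1, HcTm×1, HctM×1, Hctm×1, hCTM×1, hCTm×1, hCtM×1, hCtm×1, hcTM×1, hcTm×1, hctM×1, hctm×1
HhCcTtMm gametes: HCTM×1, HCTm×1, HCtM×1, HCtm×1, HcTM×1, HcTm×1, HctM×1, Hctm×1, hCTM×1, hCTm×1, hCtM×1, hCtm×1, hcTM×1, hcTm×1, hctM×1, hctm×1
HhCcTtMm×HhCcTtMm grid (16·16=256): HHCCTTMM=1 HHCCTTMm=2 HHCCTTmm=1 HHCCTtMM=2 HHCCTtMm=4 HHCCTtmm=2 HHCCttMM=1 HHCCttMm=2 HHCCttmm=1 HHCcTTMM=2 HHCcTTMm=4 HHCcTTmm=2 HHCcTtMM=4 HHCcTtMm=8 HHCcTtmm=4 HHCcttMM=2 HHCcttMm=4 HHCcttmm=2 HHccTTMM=1 HHccTTMm=2 HHccTTmm=1 HHccTtMM=2 HHccTtMm=4 HHccTtmm=2 HHccttMM=1 HHccttMm=2 HHccttmm=1 HhCCTTMM=2 HhCCTTMm=4 HhCCTTmm=2 HhCCTtMM=4 HhCCTtMm=8 HhCCTtmm=4 HhCCttMM=2 HhCCttMm=4 HhCCttmm=2 HhCcTTMM=4 HhCcTTMm=8 HhCcTTmm=4 HhCcTtMM=8 HhCcTtMm=16 HhCcTtmm=8 HhCcttMM=4 HhCcttMm=8 HhCcttmm=4 HhccTTMM=2 HhccTTMm=4 HhccTTmm=2 HhccTtMM=4 HhccTtMm=8 HhccTtmm=4 HhccttMM=2 HhccttMm=4 Hhccttmm=2 hhCCTTMM=1 hhCCTTMm=2 hhCCTTmm=1 hhCCTtMM=2 hhCCTtMm=4 hhCCTtmm=2 hhCCttMM=1 hhCCttMm=2 hhCCttmm=1 hhCcTTMM=2 hhCcTTMm=4 hhCcTTmm=2 hhCcTtMM=4 hhCcTtMm=8 hhCcTtmm=4 hhCcttMM=2 hhCcttMm=4 hhCcttmm=2 hhccTTMM=1 hhccTTMm=2 hhccTTmm=1 hhccTtMM=2 hhccTtMm=4 hhccTtmm=2 hhccttMM=1 hhccttMm=2 hhccttmm=1
HhCcTTmm hits 4/256; gcd=4; 4÷4/256÷4 = 1/64

P(HhCcTTmm) = 1/64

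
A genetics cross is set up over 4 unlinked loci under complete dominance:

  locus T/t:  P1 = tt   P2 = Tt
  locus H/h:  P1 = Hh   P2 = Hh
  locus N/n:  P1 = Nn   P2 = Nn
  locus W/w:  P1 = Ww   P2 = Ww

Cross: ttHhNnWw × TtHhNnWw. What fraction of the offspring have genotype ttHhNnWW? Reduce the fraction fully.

ttHhNnWw gametes: tHNW×2, tHNw×2, tHnW×2, tHnw×2, thNW×2, thNw×2, thnW×2, thnw×2
TtHhNnWw gametes: THNW×1, THNw×1, THnW×1, THnw×1, ThNW×1, ThNw×1, ThnW×1, Thnw×1, tHNW×1, tHNw×1, tHnW×1, tHnw×1, thNW×1, thNw×1, thnW×1, thnw×1
ttHhNnWw×TtHhNnWw grid (16·16=256): TtHHNNWW=2 TtHHNNWw=4 TtHHNNww=2 TtHHNnWW=4 TtHHNnWw=8 TtHHNnww=4 TtHHnnWW=2 TtHHnnWw=4 TtHHnnww=2 TtHhNNWW=4 TtHhNNWw=8 TtHhNNww=4 TtHhNnWW=8 TtHhNnWw=16 TtHhNnww=8 TtHhnnWW=4 TtHhnnWw=8 TtHhnnww=4 TthhNNWW=2 TthhNNWw=4 TthhNNww=2 TthhNnWW=4 TthhNnWw=8 TthhNnww=4 TthhnnWW=2 TthhnnWw=4 Tthhnnww=2 ttHHNNWW=2 ttHHNNWw=4 ttHHNNww=2 ttHHNnWW=4 ttHHNnWw=8 ttHHNnww=4 ttHHnnWW=2 ttHHnnWw=4 ttHHnnww=2 ttHhNNWW=4 ttHhNNWw=8 ttHhNNww=4 ttHhNnWW=8 ttHhNnWw=16 ttHhNnww=8 ttHhnnWW=4 ttHhnnWw=8 ttHhnnww=4 tthhNNWW=2 tthhNNWw=4 tthhNNww=2 tthhNnWW=4 tthhNnWw=8 tthhNnww=4 tthhnnWW=2 tthhnnWw=4 tthhnnww=2
ttHhNnWW hits 8/256; gcd=8; 8÷8/256÷8 = 1/32

P(ttHhNnWW) = 1/32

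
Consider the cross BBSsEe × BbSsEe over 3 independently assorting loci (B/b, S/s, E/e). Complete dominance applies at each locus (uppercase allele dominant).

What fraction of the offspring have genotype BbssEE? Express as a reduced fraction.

P(BbssEE) = 1/32

BBSsEe gametes: BSE×2, BSe×2, BsE×2, Bse×2
BbSsEe gametes: BSE×1, BSe×1, BsE×1, Bse×1, bSE×1, bSe×1, bsE×1, bse×1
BBSsEe×BbSsEe grid (8·8=64): BBSSEE=2 BBSSEe=4 BBSSee=2 BBSsEE=4 BBSsEe=8 BBSsee=4 BBssEE=2 BBssEe=4 BBssee=2 BbSSEE=2 BbSSEe=4 BbSSee=2 BbSsEE=4 BbSsEe=8 BbSsee=4 BbssEE=2 BbssEe=4 Bbssee=2
BbssEE hits 2/64; gcd=2; 2÷2/64÷2 = 1/32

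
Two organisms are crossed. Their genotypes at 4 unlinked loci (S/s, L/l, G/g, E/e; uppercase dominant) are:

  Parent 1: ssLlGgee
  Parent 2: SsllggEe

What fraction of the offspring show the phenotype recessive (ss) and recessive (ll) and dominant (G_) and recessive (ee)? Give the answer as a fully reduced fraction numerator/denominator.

P(ss ll G_ ee) = 1/16

ssLlGgee gametes: sLGe×4, sLge×4, slGe×4, slge×4
SsllggEe gametes: SlgE×4, Slge×4, slgE×4, slge×4
ssLlGgee×SsllggEe grid (16·16=256): SsLlGgEe=16 SsLlGgee=16 SsLlggEe=16 SsLlggee=16 SsllGgEe=16 SsllGgee=16 SsllggEe=16 Ssllggee=16 ssLlGgEe=16 ssLlGgee=16 ssLlggEe=16 ssLlggee=16 ssllGgEe=16 ssllGgee=16 ssllggEe=16 ssllggee=16
ss ll G_ ee hits 16/256; gcd=16; 16÷16/256÷16 = 1/16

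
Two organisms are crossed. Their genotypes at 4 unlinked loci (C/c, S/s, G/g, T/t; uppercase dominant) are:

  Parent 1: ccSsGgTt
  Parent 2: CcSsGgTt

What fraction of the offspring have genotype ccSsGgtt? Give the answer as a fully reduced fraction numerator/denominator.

P(ccSsGgtt) = 1/32

ccSsGgTt gametes: cSGT×2, cSGt×2, cSgT×2, cSgt×2, csGT×2, csGt×2, csgT×2, csgt×2
CcSsGgTt gametes: CSGT×1, CSGt×1, CSgT×1, CSgt×1, CsGT×1, CsGt×1, CsgT×1, Csgt×1, cSGT×1, cSGt×1, cSgT×1, cSgt×1, csGT×1, csGt×1, csgT×1, csgt×1
ccSsGgTt×CcSsGgTt grid (16·16=256): CcSSGGTT=2 CcSSGGTt=4 CcSSGGtt=2 CcSSGgTT=4 CcSSGgTt=8 CcSSGgtt=4 CcSSggTT=2 CcSSggTt=4 CcSSggtt=2 CcSsGGTT=4 CcSsGGTt=8 CcSsGGtt=4 CcSsGgTT=8 CcSsGgTt=16 CcSsGgtt=8 CcSsggTT=4 CcSsggTt=8 CcSsggtt=4 CcssGGTT=2 CcssGGTt=4 CcssGGtt=2 CcssGgTT=4 CcssGgTt=8 CcssGgtt=4 CcssggTT=2 CcssggTt=4 Ccssggtt=2 ccSSGGTT=2 ccSSGGTt=4 ccSSGGtt=2 ccSSGgTT=4 ccSSGgTt=8 ccSSGgtt=4 ccSSggTT=2 ccSSggTt=4 ccSSggtt=2 ccSsGGTT=4 ccSsGGTt=8 ccSsGGtt=4 ccSsGgTT=8 ccSsGgTt=16 ccSsGgtt=8 ccSsggTT=4 ccSsggTt=8 ccSsggtt=4 ccssGGTT=2 ccssGGTt=4 ccssGGtt=2 ccssGgTT=4 ccssGgTt=8 ccssGgtt=4 ccssggTT=2 ccssggTt=4 ccssggtt=2
ccSsGgtt hits 8/256; gcd=8; 8÷8/256÷8 = 1/32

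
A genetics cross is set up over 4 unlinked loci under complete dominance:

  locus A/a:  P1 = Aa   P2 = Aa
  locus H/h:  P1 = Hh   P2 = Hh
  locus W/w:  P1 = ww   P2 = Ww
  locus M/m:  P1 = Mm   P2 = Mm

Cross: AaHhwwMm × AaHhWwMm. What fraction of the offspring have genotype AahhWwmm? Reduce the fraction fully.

P(AahhWwmm) = 1/64

AaHhwwMm gametes: AHwM×2, AHwm×2, AhwM×2, Ahwm×2, aHwM×2, aHwm×2, ahwM×2, ahwm×2
AaHhWwMm gametes: AHWM×1, AHWm×1, AHwM×1, AHwm×1, AhWM×1, AhWm×1, AhwM×1, Ahwm×1, aHWM×1, aHWm×1, aHwM×1, aHwm×1, ahWM×1, ahWm×1, ahwM×1, ahwm×1
AaHhwwMm×AaHhWwMm grid (16·16=256): AAHHWwMM=2 AAHHWwMm=4 AAHHWwmm=2 AAHHwwMM=2 AAHHwwMm=4 AAHHwwmm=2 AAHhWwMM=4 AAHhWwMm=8 AAHhWwmm=4 AAHhwwMM=4 AAHhwwMm=8 AAHhwwmm=4 AAhhWwMM=2 AAhhWwMm=4 AAhhWwmm=2 AAhhwwMM=2 AAhhwwMm=4 AAhhwwmm=2 AaHHWwMM=4 AaHHWwMm=8 AaHHWwmm=4 AaHHwwMM=4 AaHHwwMm=8 AaHHwwmm=4 AaHhWwMM=8 AaHhWwMm=16 AaHhWwmm=8 AaHhwwMM=8 AaHhwwMm=16 AaHhwwmm=8 AahhWwMM=4 AahhWwMm=8 AahhWwmm=4 AahhwwMM=4 AahhwwMm=8 Aahhwwmm=4 aaHHWwMM=2 aaHHWwMm=4 aaHHWwmm=2 aaHHwwMM=2 aaHHwwMm=4 aaHHwwmm=2 aaHhWwMM=4 aaHhWwMm=8 aaHhWwmm=4 aaHhwwMM=4 aaHhwwMm=8 aaHhwwmm=4 aahhWwMM=2 aahhWwMm=4 aahhWwmm=2 aahhwwMM=2 aahhwwMm=4 aahhwwmm=2
AahhWwmm hits 4/256; gcd=4; 4÷4/256÷4 = 1/64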